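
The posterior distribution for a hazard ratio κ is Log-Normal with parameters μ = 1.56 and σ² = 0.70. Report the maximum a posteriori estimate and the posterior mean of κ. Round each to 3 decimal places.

MAP = 2.363, posterior mean = 6.753

Mode = exp(μ − σ²) = exp(0.86) = 2.363.
Mean = exp(μ + σ²/2) = exp(1.910) = 6.753.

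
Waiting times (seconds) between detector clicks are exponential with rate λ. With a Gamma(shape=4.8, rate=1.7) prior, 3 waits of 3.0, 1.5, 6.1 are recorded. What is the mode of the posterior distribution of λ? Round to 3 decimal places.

Σ times = 10.6. Posterior: Gamma(shape = 4.8+3 = 7.8, rate = 1.7+10.6 = 12.3).
Mode = (α−1)/β = 6.8/12.3 = 0.553.
Mean = α/β = 7.8/12.3 = 0.634.
This is the posterior mode — the MAP estimate.

0.553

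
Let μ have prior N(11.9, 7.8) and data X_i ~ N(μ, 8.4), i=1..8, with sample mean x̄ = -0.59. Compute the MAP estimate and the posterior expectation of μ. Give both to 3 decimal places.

Posterior for μ is Normal. Precision-weighted mean: (1/7.8·11.9 + 8/8.4·-0.59) / (1/7.8 + 8/8.4) = 0.892.
A Normal posterior is symmetric, so mode = mean.

MAP: 0.892. Posterior mean: 0.892.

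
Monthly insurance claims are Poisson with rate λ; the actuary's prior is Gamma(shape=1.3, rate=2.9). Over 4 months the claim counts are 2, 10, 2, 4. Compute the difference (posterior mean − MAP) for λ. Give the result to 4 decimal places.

Σ counts = 18. Posterior: Gamma(shape = 1.3+18 = 19.3, rate = 2.9+4 = 6.9).
Mode = (α−1)/β = 18.3/6.9 = 2.6522.
Mean = α/β = 19.3/6.9 = 2.7971.
Difference = 2.7971 − 2.6522 = 0.1449.

0.1449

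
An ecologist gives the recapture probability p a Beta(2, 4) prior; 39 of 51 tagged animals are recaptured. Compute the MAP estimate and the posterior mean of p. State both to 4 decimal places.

MAP: 0.7273. Posterior mean: 0.7193.

Posterior: Beta(2+39, 4+12) = Beta(41, 16).
Mode = (41−1)/(41+16−2) = 40/55 = 0.7273.
Mean = 41/(41+16) = 41/57 = 0.7193.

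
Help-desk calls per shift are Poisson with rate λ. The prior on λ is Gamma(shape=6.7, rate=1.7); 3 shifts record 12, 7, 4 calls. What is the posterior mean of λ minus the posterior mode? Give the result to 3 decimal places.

0.213

Σ counts = 23. Posterior: Gamma(shape = 6.7+23 = 29.7, rate = 1.7+3 = 4.7).
Mode = (α−1)/β = 28.7/4.7 = 6.106.
Mean = α/β = 29.7/4.7 = 6.319.
Difference = 6.319 − 6.106 = 0.213.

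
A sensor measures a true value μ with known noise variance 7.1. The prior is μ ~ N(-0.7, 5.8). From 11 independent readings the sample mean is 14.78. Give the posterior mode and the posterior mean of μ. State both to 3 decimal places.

Posterior for μ is Normal. Precision-weighted mean: (1/5.8·-0.7 + 11/7.1·14.78) / (1/5.8 + 11/7.1) = 13.230.
A Normal posterior is symmetric, so mode = mean.

MAP = 13.230, posterior mean = 13.230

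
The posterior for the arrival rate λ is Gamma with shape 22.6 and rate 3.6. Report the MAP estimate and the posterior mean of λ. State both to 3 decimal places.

Mode = (α−1)/β = 21.6/3.6 = 6.000.
Mean = α/β = 22.6/3.6 = 6.278.

MAP estimate = 6.000, posterior mean = 6.278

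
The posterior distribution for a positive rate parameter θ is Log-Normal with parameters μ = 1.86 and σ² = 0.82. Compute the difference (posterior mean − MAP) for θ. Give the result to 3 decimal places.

Mode = exp(μ − σ²) = exp(1.04) = 2.829.
Mean = exp(μ + σ²/2) = exp(2.270) = 9.679.
Difference = 9.679 − 2.829 = 6.850.
The posterior is right-skewed, so the mean exceeds the mode.

6.850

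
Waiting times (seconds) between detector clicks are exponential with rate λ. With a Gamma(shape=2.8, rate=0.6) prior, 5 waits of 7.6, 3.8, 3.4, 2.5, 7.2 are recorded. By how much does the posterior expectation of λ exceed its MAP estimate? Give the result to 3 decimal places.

0.040

Σ times = 24.5. Posterior: Gamma(shape = 2.8+5 = 7.8, rate = 0.6+24.5 = 25.1).
Mode = (α−1)/β = 6.8/25.1 = 0.271.
Mean = α/β = 7.8/25.1 = 0.311.
Difference = 0.311 − 0.271 = 0.040.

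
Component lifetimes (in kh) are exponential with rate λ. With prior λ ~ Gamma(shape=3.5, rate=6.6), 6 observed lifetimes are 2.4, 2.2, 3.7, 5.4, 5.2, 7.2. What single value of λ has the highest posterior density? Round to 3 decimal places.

0.260

Σ times = 26.1. Posterior: Gamma(shape = 3.5+6 = 9.5, rate = 6.6+26.1 = 32.7).
Mode = (α−1)/β = 8.5/32.7 = 0.260.
Mean = α/β = 9.5/32.7 = 0.291.
This is the posterior mode — the MAP estimate.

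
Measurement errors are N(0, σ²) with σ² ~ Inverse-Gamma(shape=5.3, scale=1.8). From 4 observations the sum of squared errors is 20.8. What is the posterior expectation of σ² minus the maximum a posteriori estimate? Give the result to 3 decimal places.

0.467

Posterior: Inverse-Gamma(shape = 5.3+4/2 = 7.3, scale = 1.8+20.8/2 = 12.2).
Mode = β/(α+1) = 12.2/8.3 = 1.470.
Mean = β/(α−1) = 12.2/6.3 = 1.937.
Difference = 1.937 − 1.470 = 0.467.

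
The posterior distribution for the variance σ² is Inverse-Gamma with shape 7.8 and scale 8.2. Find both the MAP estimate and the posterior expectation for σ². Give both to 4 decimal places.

MAP = 0.9318; posterior mean = 1.2059

Mode = β/(α+1) = 8.2/8.8 = 0.9318.
Mean = β/(α−1) = 8.2/6.8 = 1.2059.
The posterior is right-skewed, so the mean exceeds the mode.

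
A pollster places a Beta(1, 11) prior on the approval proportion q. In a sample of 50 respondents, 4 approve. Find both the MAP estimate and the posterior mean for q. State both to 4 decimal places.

Posterior: Beta(1+4, 11+46) = Beta(5, 57).
Mode = (5−1)/(5+57−2) = 4/60 = 0.0667.
Mean = 5/(5+57) = 5/62 = 0.0806.

q_MAP = 0.0667, E[q|data] = 0.0806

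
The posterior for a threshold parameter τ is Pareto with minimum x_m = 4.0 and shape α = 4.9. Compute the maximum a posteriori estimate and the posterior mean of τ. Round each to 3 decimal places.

MAP = 4.000; posterior mean = 5.026

The Pareto density is strictly decreasing on [x_m, ∞), so the mode is x_m = 4.000.
Mean = α·x_m/(α−1) = 4.9·4.0/3.9 = 5.026.
The posterior is right-skewed, so the mean exceeds the mode.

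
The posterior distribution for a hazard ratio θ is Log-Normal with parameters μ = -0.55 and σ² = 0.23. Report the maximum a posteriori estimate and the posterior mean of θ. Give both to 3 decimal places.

θ_MAP = 0.458, E[θ|data] = 0.647

Mode = exp(μ − σ²) = exp(-0.78) = 0.458.
Mean = exp(μ + σ²/2) = exp(-0.435) = 0.647.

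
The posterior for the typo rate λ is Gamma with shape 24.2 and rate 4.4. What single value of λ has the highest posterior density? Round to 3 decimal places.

5.273

Mode = (α−1)/β = 23.2/4.4 = 5.273.
Mean = α/β = 24.2/4.4 = 5.500.
This is the posterior mode — the MAP estimate.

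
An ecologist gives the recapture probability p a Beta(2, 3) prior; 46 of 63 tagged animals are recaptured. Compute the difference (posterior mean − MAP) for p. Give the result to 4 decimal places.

-0.0062

Posterior: Beta(2+46, 3+17) = Beta(48, 20).
Mode = (48−1)/(48+20−2) = 47/66 = 0.7121.
Mean = 48/(48+20) = 48/68 = 0.7059.
Difference = 0.7059 − 0.7121 = -0.0062.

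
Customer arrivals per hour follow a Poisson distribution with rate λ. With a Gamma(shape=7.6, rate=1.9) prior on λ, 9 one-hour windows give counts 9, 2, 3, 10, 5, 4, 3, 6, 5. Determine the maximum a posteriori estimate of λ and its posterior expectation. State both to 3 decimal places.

maximum a posteriori estimate = 4.917, posterior expectation = 5.009

Σ counts = 47. Posterior: Gamma(shape = 7.6+47 = 54.6, rate = 1.9+9 = 10.9).
Mode = (α−1)/β = 53.6/10.9 = 4.917.
Mean = α/β = 54.6/10.9 = 5.009.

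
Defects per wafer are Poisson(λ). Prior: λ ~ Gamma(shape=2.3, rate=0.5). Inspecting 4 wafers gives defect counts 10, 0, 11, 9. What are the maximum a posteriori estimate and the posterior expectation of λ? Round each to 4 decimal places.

Σ counts = 30. Posterior: Gamma(shape = 2.3+30 = 32.3, rate = 0.5+4 = 4.5).
Mode = (α−1)/β = 31.3/4.5 = 6.9556.
Mean = α/β = 32.3/4.5 = 7.1778.
The mean is pulled above the mode by the posterior's right skew.

λ_MAP = 6.9556, E[λ|data] = 7.1778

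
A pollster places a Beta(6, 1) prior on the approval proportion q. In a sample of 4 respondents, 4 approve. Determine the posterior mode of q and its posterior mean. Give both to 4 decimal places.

Posterior: Beta(6+4, 1+0) = Beta(10, 1).
Since β = 1 ≤ 1 and α > 1, the Beta density is monotone increasing on [0,1]; the mode is at 1.
Mean = 10/(10+1) = 0.9091.

MAP: 1.0000. Posterior mean: 0.9091.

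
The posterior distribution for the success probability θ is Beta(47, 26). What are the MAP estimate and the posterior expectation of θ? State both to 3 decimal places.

MAP estimate = 0.648, posterior expectation = 0.644

Mode = (47−1)/(47+26−2) = 46/71 = 0.648.
Mean = 47/(47+26) = 47/73 = 0.644.
Left-skewed posterior ⇒ mean < mode.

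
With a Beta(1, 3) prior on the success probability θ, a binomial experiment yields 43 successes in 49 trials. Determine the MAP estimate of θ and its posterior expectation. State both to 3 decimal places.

MAP = 0.843; posterior mean = 0.830

Posterior: Beta(1+43, 3+6) = Beta(44, 9).
Mode = (44−1)/(44+9−2) = 43/51 = 0.843.
Mean = 44/(44+9) = 44/53 = 0.830.
The mean is pulled below the mode by the posterior's left skew.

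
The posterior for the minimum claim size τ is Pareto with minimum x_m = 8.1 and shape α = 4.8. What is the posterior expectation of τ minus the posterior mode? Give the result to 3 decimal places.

The Pareto density is strictly decreasing on [x_m, ∞), so the mode is x_m = 8.100.
Mean = α·x_m/(α−1) = 4.8·8.1/3.8 = 10.232.
Difference = 10.232 − 8.100 = 2.132.
The mean is pulled above the mode by the posterior's right skew.

2.132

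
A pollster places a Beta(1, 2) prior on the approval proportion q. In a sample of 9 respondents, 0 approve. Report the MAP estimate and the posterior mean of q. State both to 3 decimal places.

MAP = 0.000, posterior mean = 0.083

Posterior: Beta(1+0, 2+9) = Beta(1, 11).
Since α = 1 ≤ 1 and β > 1, the Beta density is monotone decreasing on [0,1]; the mode is at 0.
Mean = 1/(1+11) = 0.083.
The posterior is right-skewed, so the mean exceeds the mode.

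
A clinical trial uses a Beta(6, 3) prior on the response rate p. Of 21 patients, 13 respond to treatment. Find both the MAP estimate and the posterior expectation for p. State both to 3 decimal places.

MAP = 0.643; posterior mean = 0.633

Posterior: Beta(6+13, 3+8) = Beta(19, 11).
Mode = (19−1)/(19+11−2) = 18/28 = 0.643.
Mean = 19/(19+11) = 19/30 = 0.633.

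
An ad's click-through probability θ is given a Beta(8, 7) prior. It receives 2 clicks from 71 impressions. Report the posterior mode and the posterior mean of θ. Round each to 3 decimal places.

Posterior: Beta(8+2, 7+69) = Beta(10, 76).
Mode = (10−1)/(10+76−2) = 9/84 = 0.107.
Mean = 10/(10+76) = 10/86 = 0.116.

MAP: 0.107. Posterior mean: 0.116.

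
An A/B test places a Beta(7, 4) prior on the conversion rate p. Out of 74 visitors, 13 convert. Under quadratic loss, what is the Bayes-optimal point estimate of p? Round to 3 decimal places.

0.235

Posterior: Beta(7+13, 4+61) = Beta(20, 65).
Mode = (20−1)/(20+65−2) = 19/83 = 0.229.
Mean = 20/(20+65) = 20/85 = 0.235.
Quadratic loss ⇒ the optimal estimator is the posterior mean.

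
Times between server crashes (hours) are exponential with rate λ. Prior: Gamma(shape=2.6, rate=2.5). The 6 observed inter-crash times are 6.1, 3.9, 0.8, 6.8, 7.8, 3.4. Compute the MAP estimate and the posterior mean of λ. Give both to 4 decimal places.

λ_MAP = 0.2428, E[λ|data] = 0.2748

Σ times = 28.8. Posterior: Gamma(shape = 2.6+6 = 8.6, rate = 2.5+28.8 = 31.3).
Mode = (α−1)/β = 7.6/31.3 = 0.2428.
Mean = α/β = 8.6/31.3 = 0.2748.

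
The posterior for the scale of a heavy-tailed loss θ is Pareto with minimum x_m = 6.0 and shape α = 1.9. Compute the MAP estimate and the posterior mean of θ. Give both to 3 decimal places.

The Pareto density is strictly decreasing on [x_m, ∞), so the mode is x_m = 6.000.
Mean = α·x_m/(α−1) = 1.9·6.0/0.9 = 12.667.
Mean > mode: the posterior has a right tail.

MAP: 6.000. Posterior mean: 12.667.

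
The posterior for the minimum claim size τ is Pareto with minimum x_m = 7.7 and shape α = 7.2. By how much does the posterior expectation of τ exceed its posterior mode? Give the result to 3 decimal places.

1.242

The Pareto density is strictly decreasing on [x_m, ∞), so the mode is x_m = 7.700.
Mean = α·x_m/(α−1) = 7.2·7.7/6.2 = 8.942.
Difference = 8.942 − 7.700 = 1.242.
The mean is pulled above the mode by the posterior's right skew.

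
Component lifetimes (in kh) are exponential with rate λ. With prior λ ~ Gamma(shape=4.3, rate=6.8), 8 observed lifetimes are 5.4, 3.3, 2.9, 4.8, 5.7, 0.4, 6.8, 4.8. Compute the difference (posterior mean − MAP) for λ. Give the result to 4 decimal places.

Σ times = 34.1. Posterior: Gamma(shape = 4.3+8 = 12.3, rate = 6.8+34.1 = 40.9).
Mode = (α−1)/β = 11.3/40.9 = 0.2763.
Mean = α/β = 12.3/40.9 = 0.3007.
Difference = 0.3007 − 0.2763 = 0.0244.
The mean is pulled above the mode by the posterior's right skew.

0.0244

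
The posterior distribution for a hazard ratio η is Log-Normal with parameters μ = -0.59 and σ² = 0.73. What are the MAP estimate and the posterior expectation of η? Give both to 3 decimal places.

Mode = exp(μ − σ²) = exp(-1.32) = 0.267.
Mean = exp(μ + σ²/2) = exp(-0.225) = 0.799.

MAP = 0.267; posterior mean = 0.799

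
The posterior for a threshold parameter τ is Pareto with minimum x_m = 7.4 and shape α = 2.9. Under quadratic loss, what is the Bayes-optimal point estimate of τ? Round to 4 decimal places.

The Pareto density is strictly decreasing on [x_m, ∞), so the mode is x_m = 7.4000.
Mean = α·x_m/(α−1) = 2.9·7.4/1.9 = 11.2947.
Quadratic loss ⇒ the optimal estimator is the posterior mean.

11.2947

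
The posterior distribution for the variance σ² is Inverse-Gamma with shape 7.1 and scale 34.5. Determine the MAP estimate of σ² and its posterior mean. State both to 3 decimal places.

Mode = β/(α+1) = 34.5/8.1 = 4.259.
Mean = β/(α−1) = 34.5/6.1 = 5.656.

MAP: 4.259. Posterior mean: 5.656.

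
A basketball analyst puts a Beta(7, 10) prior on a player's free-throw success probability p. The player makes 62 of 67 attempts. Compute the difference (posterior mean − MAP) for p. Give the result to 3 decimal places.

-0.008

Posterior: Beta(7+62, 10+5) = Beta(69, 15).
Mode = (69−1)/(69+15−2) = 68/82 = 0.829.
Mean = 69/(69+15) = 69/84 = 0.821.
Difference = 0.821 − 0.829 = -0.008.
The mean is pulled below the mode by the posterior's left skew.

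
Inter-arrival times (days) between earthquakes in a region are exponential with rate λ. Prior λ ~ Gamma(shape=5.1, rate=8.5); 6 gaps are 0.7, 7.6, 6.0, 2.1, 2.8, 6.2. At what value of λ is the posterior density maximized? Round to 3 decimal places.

0.298

Σ times = 25.4. Posterior: Gamma(shape = 5.1+6 = 11.1, rate = 8.5+25.4 = 33.9).
Mode = (α−1)/β = 10.1/33.9 = 0.298.
Mean = α/β = 11.1/33.9 = 0.327.
This is the posterior mode — the MAP estimate.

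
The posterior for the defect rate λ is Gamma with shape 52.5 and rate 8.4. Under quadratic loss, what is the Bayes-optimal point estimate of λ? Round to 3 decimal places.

Mode = (α−1)/β = 51.5/8.4 = 6.131.
Mean = α/β = 52.5/8.4 = 6.250.
Quadratic loss ⇒ the optimal estimator is the posterior mean.

6.250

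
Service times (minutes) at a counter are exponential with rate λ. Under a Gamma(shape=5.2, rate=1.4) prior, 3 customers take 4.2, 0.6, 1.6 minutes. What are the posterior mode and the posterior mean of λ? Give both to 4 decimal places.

posterior mode = 0.9231, posterior mean = 1.0513

Σ times = 6.4. Posterior: Gamma(shape = 5.2+3 = 8.2, rate = 1.4+6.4 = 7.8).
Mode = (α−1)/β = 7.2/7.8 = 0.9231.
Mean = α/β = 8.2/7.8 = 1.0513.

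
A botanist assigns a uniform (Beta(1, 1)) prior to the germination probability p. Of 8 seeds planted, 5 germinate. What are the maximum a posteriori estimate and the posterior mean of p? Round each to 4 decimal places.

maximum a posteriori estimate = 0.6250, posterior mean = 0.6000

Posterior: Beta(1+5, 1+3) = Beta(6, 4).
Mode = (6−1)/(6+4−2) = 5/8 = 0.6250.
With a flat prior the MAP equals the MLE, 5/8.
Mean = 6/(6+4) = 6/10 = 0.6000.
The mean is pulled below the mode by the posterior's left skew.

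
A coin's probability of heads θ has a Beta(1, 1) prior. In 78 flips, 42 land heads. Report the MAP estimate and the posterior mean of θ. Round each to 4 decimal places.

Posterior: Beta(1+42, 1+36) = Beta(43, 37).
Mode = (43−1)/(43+37−2) = 42/78 = 0.5385.
With a flat prior the MAP equals the MLE, 42/78.
Mean = 43/(43+37) = 43/80 = 0.5375.
The posterior is left-skewed, so the mode exceeds the mean.

MAP estimate = 0.5385, posterior mean = 0.5375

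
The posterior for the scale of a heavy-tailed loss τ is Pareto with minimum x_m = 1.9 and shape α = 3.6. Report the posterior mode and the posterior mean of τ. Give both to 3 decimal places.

The Pareto density is strictly decreasing on [x_m, ∞), so the mode is x_m = 1.900.
Mean = α·x_m/(α−1) = 3.6·1.9/2.6 = 2.631.

posterior mode = 1.900, posterior mean = 2.631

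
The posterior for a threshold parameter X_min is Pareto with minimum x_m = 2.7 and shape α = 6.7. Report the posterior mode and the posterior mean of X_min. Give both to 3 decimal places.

MAP: 2.700. Posterior mean: 3.174.

The Pareto density is strictly decreasing on [x_m, ∞), so the mode is x_m = 2.700.
Mean = α·x_m/(α−1) = 6.7·2.7/5.7 = 3.174.
The posterior is right-skewed, so the mean exceeds the mode.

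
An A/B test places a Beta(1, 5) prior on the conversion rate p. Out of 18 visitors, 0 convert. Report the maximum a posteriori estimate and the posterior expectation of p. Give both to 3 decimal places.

Posterior: Beta(1+0, 5+18) = Beta(1, 23).
Since α = 1 ≤ 1 and β > 1, the Beta density is monotone decreasing on [0,1]; the mode is at 0.
Mean = 1/(1+23) = 0.042.

p_MAP = 0.000, E[p|data] = 0.042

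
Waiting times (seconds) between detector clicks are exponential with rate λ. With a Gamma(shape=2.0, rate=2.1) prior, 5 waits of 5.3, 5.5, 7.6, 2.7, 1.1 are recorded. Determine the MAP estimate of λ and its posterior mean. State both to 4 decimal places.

Σ times = 22.2. Posterior: Gamma(shape = 2.0+5 = 7.0, rate = 2.1+22.2 = 24.3).
Mode = (α−1)/β = 6.0/24.3 = 0.2469.
Mean = α/β = 7.0/24.3 = 0.2881.
Right-skewed posterior ⇒ mode < mean.

MAP: 0.2469. Posterior mean: 0.2881.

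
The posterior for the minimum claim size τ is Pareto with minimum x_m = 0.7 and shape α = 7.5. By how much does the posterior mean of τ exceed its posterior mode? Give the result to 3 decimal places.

0.108

The Pareto density is strictly decreasing on [x_m, ∞), so the mode is x_m = 0.700.
Mean = α·x_m/(α−1) = 7.5·0.7/6.5 = 0.808.
Difference = 0.808 − 0.700 = 0.108.
The posterior is right-skewed, so the mean exceeds the mode.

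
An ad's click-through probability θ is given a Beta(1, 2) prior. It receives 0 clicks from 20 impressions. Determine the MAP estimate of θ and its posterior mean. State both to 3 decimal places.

Posterior: Beta(1+0, 2+20) = Beta(1, 22).
Since α = 1 ≤ 1 and β > 1, the Beta density is monotone decreasing on [0,1]; the mode is at 0.
Mean = 1/(1+22) = 0.043.
Right-skewed posterior ⇒ mode < mean.

MAP estimate = 0.000, posterior mean = 0.043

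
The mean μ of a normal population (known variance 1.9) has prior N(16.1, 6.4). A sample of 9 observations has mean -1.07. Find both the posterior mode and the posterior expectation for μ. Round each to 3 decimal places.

Posterior for μ is Normal. Precision-weighted mean: (1/6.4·16.1 + 9/1.9·-1.07) / (1/6.4 + 9/1.9) = -0.522.
A Normal posterior is symmetric, so mode = mean.

MAP: -0.522. Posterior mean: -0.522.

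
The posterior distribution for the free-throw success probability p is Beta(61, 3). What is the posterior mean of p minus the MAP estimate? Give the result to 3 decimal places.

Mode = (61−1)/(61+3−2) = 60/62 = 0.968.
Mean = 61/(61+3) = 61/64 = 0.953.
Difference = 0.953 − 0.968 = -0.015.

-0.015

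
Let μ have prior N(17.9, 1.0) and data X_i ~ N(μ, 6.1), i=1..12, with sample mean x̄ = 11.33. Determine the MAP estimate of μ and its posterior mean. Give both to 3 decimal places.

Posterior for μ is Normal. Precision-weighted mean: (1/1.0·17.9 + 12/6.1·11.33) / (1/1.0 + 12/6.1) = 13.544.
A Normal posterior is symmetric, so mode = mean.

μ_MAP = 13.544, E[μ|data] = 13.544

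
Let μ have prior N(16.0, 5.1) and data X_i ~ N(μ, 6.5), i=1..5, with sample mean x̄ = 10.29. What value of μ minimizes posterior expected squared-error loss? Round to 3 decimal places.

11.450

Posterior for μ is Normal. Precision-weighted mean: (1/5.1·16.0 + 5/6.5·10.29) / (1/5.1 + 5/6.5) = 11.450.
A Normal posterior is symmetric, so mode = mean.
Squared-error loss ⇒ the optimal estimator is the posterior mean.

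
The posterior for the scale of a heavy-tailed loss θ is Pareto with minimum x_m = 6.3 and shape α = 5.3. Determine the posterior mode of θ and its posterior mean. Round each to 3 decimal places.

MAP = 6.300; posterior mean = 7.765

The Pareto density is strictly decreasing on [x_m, ∞), so the mode is x_m = 6.300.
Mean = α·x_m/(α−1) = 5.3·6.3/4.3 = 7.765.
The posterior is right-skewed, so the mean exceeds the mode.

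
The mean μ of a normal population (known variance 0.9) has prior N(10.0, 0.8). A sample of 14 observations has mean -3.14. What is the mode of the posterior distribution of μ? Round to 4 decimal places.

Posterior for μ is Normal. Precision-weighted mean: (1/0.8·10.0 + 14/0.9·-3.14) / (1/0.8 + 14/0.9) = -2.1626.
A Normal posterior is symmetric, so mode = mean.
This is the posterior mode — the MAP estimate.

-2.1626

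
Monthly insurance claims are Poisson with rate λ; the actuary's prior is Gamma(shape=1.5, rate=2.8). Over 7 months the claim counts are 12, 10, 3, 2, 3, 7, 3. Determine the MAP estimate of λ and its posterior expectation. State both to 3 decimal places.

Σ counts = 40. Posterior: Gamma(shape = 1.5+40 = 41.5, rate = 2.8+7 = 9.8).
Mode = (α−1)/β = 40.5/9.8 = 4.133.
Mean = α/β = 41.5/9.8 = 4.235.
The mean is pulled above the mode by the posterior's right skew.

MAP: 4.133. Posterior mean: 4.235.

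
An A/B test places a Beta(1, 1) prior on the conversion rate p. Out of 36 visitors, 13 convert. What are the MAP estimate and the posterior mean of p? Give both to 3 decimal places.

MAP: 0.361. Posterior mean: 0.368.

Posterior: Beta(1+13, 1+23) = Beta(14, 24).
Mode = (14−1)/(14+24−2) = 13/36 = 0.361.
Mean = 14/(14+24) = 14/38 = 0.368.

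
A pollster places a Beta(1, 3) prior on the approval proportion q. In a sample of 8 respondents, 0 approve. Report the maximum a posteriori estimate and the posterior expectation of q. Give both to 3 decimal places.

maximum a posteriori estimate = 0.000, posterior expectation = 0.083

Posterior: Beta(1+0, 3+8) = Beta(1, 11).
Since α = 1 ≤ 1 and β > 1, the Beta density is monotone decreasing on [0,1]; the mode is at 0.
Mean = 1/(1+11) = 0.083.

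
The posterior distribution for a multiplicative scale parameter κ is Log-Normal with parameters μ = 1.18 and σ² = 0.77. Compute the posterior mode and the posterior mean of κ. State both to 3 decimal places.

Mode = exp(μ − σ²) = exp(0.41) = 1.507.
Mean = exp(μ + σ²/2) = exp(1.565) = 4.783.

MAP: 1.507. Posterior mean: 4.783.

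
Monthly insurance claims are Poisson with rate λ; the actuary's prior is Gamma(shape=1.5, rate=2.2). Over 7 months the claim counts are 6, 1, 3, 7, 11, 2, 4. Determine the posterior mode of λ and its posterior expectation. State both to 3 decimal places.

Σ counts = 34. Posterior: Gamma(shape = 1.5+34 = 35.5, rate = 2.2+7 = 9.2).
Mode = (α−1)/β = 34.5/9.2 = 3.750.
Mean = α/β = 35.5/9.2 = 3.859.
The posterior is right-skewed, so the mean exceeds the mode.

λ_MAP = 3.750, E[λ|data] = 3.859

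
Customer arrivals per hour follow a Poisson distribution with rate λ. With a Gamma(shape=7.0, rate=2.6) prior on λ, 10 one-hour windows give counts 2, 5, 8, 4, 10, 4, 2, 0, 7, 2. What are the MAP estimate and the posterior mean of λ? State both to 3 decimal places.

Σ counts = 44. Posterior: Gamma(shape = 7.0+44 = 51.0, rate = 2.6+10 = 12.6).
Mode = (α−1)/β = 50.0/12.6 = 3.968.
Mean = α/β = 51.0/12.6 = 4.048.
The posterior is right-skewed, so the mean exceeds the mode.

MAP = 3.968, posterior mean = 4.048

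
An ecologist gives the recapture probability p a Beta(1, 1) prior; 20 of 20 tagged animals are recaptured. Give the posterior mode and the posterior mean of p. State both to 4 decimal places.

MAP = 1.0000; posterior mean = 0.9545

Posterior: Beta(1+20, 1+0) = Beta(21, 1).
Since β = 1 ≤ 1 and α > 1, the Beta density is monotone increasing on [0,1]; the mode is at 1.
Mean = 21/(21+1) = 0.9545.
Left-skewed posterior ⇒ mean < mode.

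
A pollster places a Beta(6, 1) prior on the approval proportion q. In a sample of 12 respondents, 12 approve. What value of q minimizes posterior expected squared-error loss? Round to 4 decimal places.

Posterior: Beta(6+12, 1+0) = Beta(18, 1).
Since β = 1 ≤ 1 and α > 1, the Beta density is monotone increasing on [0,1]; the mode is at 1.
Mean = 18/(18+1) = 0.9474.
Squared-error loss ⇒ the optimal estimator is the posterior mean.

0.9474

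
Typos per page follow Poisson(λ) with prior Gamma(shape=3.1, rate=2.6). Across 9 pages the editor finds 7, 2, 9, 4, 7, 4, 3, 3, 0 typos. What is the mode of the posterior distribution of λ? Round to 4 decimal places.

Σ counts = 39. Posterior: Gamma(shape = 3.1+39 = 42.1, rate = 2.6+9 = 11.6).
Mode = (α−1)/β = 41.1/11.6 = 3.5431.
Mean = α/β = 42.1/11.6 = 3.6293.
This is the posterior mode — the MAP estimate.

3.5431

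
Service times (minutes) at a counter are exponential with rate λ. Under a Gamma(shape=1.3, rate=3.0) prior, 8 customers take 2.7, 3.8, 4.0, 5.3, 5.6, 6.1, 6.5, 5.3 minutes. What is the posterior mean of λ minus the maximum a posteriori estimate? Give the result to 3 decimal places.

Σ times = 39.3. Posterior: Gamma(shape = 1.3+8 = 9.3, rate = 3.0+39.3 = 42.3).
Mode = (α−1)/β = 8.3/42.3 = 0.196.
Mean = α/β = 9.3/42.3 = 0.220.
Difference = 0.220 − 0.196 = 0.024.

0.024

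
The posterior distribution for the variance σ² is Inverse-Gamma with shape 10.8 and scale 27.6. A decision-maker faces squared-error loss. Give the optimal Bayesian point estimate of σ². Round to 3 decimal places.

2.816

Mode = β/(α+1) = 27.6/11.8 = 2.339.
Mean = β/(α−1) = 27.6/9.8 = 2.816.
Squared-error loss ⇒ the optimal estimator is the posterior mean.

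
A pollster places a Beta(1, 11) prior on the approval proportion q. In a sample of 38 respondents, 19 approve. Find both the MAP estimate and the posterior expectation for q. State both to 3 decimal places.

MAP = 0.396, posterior mean = 0.400

Posterior: Beta(1+19, 11+19) = Beta(20, 30).
Mode = (20−1)/(20+30−2) = 19/48 = 0.396.
Mean = 20/(20+30) = 20/50 = 0.400.
The mean is pulled above the mode by the posterior's right skew.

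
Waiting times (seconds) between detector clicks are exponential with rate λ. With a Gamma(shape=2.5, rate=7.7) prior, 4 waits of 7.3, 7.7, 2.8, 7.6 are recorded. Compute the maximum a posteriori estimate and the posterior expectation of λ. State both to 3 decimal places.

λ_MAP = 0.166, E[λ|data] = 0.196

Σ times = 25.4. Posterior: Gamma(shape = 2.5+4 = 6.5, rate = 7.7+25.4 = 33.1).
Mode = (α−1)/β = 5.5/33.1 = 0.166.
Mean = α/β = 6.5/33.1 = 0.196.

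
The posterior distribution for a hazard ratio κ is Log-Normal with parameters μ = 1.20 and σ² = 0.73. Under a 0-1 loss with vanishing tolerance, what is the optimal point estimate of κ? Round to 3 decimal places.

Mode = exp(μ − σ²) = exp(0.47) = 1.600.
Mean = exp(μ + σ²/2) = exp(1.565) = 4.783.
This is the posterior mode — the MAP estimate.

1.600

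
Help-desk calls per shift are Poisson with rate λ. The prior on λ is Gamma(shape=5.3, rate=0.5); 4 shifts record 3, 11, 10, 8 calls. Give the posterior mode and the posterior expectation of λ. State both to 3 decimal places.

Σ counts = 32. Posterior: Gamma(shape = 5.3+32 = 37.3, rate = 0.5+4 = 4.5).
Mode = (α−1)/β = 36.3/4.5 = 8.067.
Mean = α/β = 37.3/4.5 = 8.289.

λ_MAP = 8.067, E[λ|data] = 8.289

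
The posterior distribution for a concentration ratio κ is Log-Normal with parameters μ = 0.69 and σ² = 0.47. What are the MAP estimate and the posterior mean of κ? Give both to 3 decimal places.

Mode = exp(μ − σ²) = exp(0.22) = 1.246.
Mean = exp(μ + σ²/2) = exp(0.925) = 2.522.

MAP = 1.246; posterior mean = 2.522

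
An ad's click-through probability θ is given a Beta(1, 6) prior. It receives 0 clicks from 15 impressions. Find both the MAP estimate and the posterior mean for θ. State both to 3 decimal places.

Posterior: Beta(1+0, 6+15) = Beta(1, 21).
Since α = 1 ≤ 1 and β > 1, the Beta density is monotone decreasing on [0,1]; the mode is at 0.
Mean = 1/(1+21) = 0.045.

MAP: 0.000. Posterior mean: 0.045.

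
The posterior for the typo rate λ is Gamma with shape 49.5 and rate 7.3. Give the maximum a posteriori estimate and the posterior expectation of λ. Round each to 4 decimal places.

maximum a posteriori estimate = 6.6438, posterior expectation = 6.7808

Mode = (α−1)/β = 48.5/7.3 = 6.6438.
Mean = α/β = 49.5/7.3 = 6.7808.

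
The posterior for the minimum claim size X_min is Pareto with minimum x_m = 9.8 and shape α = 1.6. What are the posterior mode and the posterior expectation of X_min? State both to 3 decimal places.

The Pareto density is strictly decreasing on [x_m, ∞), so the mode is x_m = 9.800.
Mean = α·x_m/(α−1) = 1.6·9.8/0.6 = 26.133.

MAP: 9.800. Posterior mean: 26.133.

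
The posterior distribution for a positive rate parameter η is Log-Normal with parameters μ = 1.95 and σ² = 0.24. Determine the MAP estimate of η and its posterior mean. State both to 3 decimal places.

Mode = exp(μ − σ²) = exp(1.71) = 5.529.
Mean = exp(μ + σ²/2) = exp(2.070) = 7.925.

MAP = 5.529, posterior mean = 7.925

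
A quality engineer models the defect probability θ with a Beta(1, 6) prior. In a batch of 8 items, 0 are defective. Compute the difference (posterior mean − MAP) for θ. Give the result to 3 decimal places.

Posterior: Beta(1+0, 6+8) = Beta(1, 14).
Since α = 1 ≤ 1 and β > 1, the Beta density is monotone decreasing on [0,1]; the mode is at 0.
Mean = 1/(1+14) = 0.067.
Difference = 0.067 − 0.000 = 0.067.

0.067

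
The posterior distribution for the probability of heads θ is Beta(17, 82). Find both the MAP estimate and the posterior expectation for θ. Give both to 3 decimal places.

Mode = (17−1)/(17+82−2) = 16/97 = 0.165.
Mean = 17/(17+82) = 17/99 = 0.172.

MAP = 0.165; posterior mean = 0.172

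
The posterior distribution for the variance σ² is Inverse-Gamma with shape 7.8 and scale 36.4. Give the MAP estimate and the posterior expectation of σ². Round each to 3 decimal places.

Mode = β/(α+1) = 36.4/8.8 = 4.136.
Mean = β/(α−1) = 36.4/6.8 = 5.353.

MAP = 4.136; posterior mean = 5.353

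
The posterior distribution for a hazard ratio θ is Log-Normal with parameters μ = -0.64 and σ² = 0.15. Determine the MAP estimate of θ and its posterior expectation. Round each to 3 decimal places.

Mode = exp(μ − σ²) = exp(-0.79) = 0.454.
Mean = exp(μ + σ²/2) = exp(-0.565) = 0.568.
Right-skewed posterior ⇒ mode < mean.

MAP = 0.454; posterior mean = 0.568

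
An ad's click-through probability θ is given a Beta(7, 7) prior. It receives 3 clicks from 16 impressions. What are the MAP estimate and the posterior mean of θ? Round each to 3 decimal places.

MAP = 0.321, posterior mean = 0.333

Posterior: Beta(7+3, 7+13) = Beta(10, 20).
Mode = (10−1)/(10+20−2) = 9/28 = 0.321.
Mean = 10/(10+20) = 10/30 = 0.333.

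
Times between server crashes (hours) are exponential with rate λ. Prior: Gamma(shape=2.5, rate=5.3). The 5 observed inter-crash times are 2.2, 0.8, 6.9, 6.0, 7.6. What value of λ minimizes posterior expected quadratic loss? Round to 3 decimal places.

Σ times = 23.5. Posterior: Gamma(shape = 2.5+5 = 7.5, rate = 5.3+23.5 = 28.8).
Mode = (α−1)/β = 6.5/28.8 = 0.226.
Mean = α/β = 7.5/28.8 = 0.260.
Quadratic loss ⇒ the optimal estimator is the posterior mean.

0.260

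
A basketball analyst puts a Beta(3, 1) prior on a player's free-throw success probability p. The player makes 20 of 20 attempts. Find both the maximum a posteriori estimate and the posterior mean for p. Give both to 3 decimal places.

MAP = 1.000, posterior mean = 0.958

Posterior: Beta(3+20, 1+0) = Beta(23, 1).
Since β = 1 ≤ 1 and α > 1, the Beta density is monotone increasing on [0,1]; the mode is at 1.
Mean = 23/(23+1) = 0.958.
The posterior is left-skewed, so the mode exceeds the mean.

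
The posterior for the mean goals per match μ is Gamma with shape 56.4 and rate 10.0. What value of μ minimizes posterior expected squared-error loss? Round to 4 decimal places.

5.6400

Mode = (α−1)/β = 55.4/10.0 = 5.5400.
Mean = α/β = 56.4/10.0 = 5.6400.
Squared-error loss ⇒ the optimal estimator is the posterior mean.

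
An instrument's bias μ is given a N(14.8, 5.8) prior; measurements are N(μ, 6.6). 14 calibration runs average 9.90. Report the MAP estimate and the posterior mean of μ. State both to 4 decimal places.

Posterior for μ is Normal. Precision-weighted mean: (1/5.8·14.8 + 14/6.6·9.90) / (1/5.8 + 14/6.6) = 10.2683.
A Normal posterior is symmetric, so mode = mean.

MAP = 10.2683, posterior mean = 10.2683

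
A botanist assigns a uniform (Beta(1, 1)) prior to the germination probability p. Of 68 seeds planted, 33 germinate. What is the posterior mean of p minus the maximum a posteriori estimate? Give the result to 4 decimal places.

Posterior: Beta(1+33, 1+35) = Beta(34, 36).
Mode = (34−1)/(34+36−2) = 33/68 = 0.4853.
With a flat prior the MAP equals the MLE, 33/68.
Mean = 34/(34+36) = 34/70 = 0.4857.
Difference = 0.4857 − 0.4853 = 0.0004.

0.0004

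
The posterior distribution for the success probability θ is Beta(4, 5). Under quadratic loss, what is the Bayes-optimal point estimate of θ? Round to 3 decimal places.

0.444

Mode = (4−1)/(4+5−2) = 3/7 = 0.429.
Mean = 4/(4+5) = 4/9 = 0.444.
Quadratic loss ⇒ the optimal estimator is the posterior mean.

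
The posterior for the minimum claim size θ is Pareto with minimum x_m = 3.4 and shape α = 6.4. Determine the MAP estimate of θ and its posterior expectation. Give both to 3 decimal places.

MAP = 3.400, posterior mean = 4.030

The Pareto density is strictly decreasing on [x_m, ∞), so the mode is x_m = 3.400.
Mean = α·x_m/(α−1) = 6.4·3.4/5.4 = 4.030.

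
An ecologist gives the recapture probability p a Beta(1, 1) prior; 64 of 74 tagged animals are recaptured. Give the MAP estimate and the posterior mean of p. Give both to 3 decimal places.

MAP: 0.865. Posterior mean: 0.855.

Posterior: Beta(1+64, 1+10) = Beta(65, 11).
Mode = (65−1)/(65+11−2) = 64/74 = 0.865.
With a flat prior the MAP equals the MLE, 64/74.
Mean = 65/(65+11) = 65/76 = 0.855.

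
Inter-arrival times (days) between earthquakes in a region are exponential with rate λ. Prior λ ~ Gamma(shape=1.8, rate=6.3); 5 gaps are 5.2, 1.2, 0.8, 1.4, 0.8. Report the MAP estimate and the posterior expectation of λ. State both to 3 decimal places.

Σ times = 9.4. Posterior: Gamma(shape = 1.8+5 = 6.8, rate = 6.3+9.4 = 15.7).
Mode = (α−1)/β = 5.8/15.7 = 0.369.
Mean = α/β = 6.8/15.7 = 0.433.

MAP estimate = 0.369, posterior expectation = 0.433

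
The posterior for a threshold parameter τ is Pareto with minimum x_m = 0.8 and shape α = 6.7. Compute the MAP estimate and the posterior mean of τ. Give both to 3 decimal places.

The Pareto density is strictly decreasing on [x_m, ∞), so the mode is x_m = 0.800.
Mean = α·x_m/(α−1) = 6.7·0.8/5.7 = 0.940.
The posterior is right-skewed, so the mean exceeds the mode.

MAP: 0.800. Posterior mean: 0.940.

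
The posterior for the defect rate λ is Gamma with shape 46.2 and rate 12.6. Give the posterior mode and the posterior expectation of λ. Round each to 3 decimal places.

Mode = (α−1)/β = 45.2/12.6 = 3.587.
Mean = α/β = 46.2/12.6 = 3.667.

MAP = 3.587; posterior mean = 3.667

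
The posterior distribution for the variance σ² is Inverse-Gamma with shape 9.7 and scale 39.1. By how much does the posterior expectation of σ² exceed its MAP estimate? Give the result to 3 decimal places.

0.840

Mode = β/(α+1) = 39.1/10.7 = 3.654.
Mean = β/(α−1) = 39.1/8.7 = 4.494.
Difference = 4.494 − 3.654 = 0.840.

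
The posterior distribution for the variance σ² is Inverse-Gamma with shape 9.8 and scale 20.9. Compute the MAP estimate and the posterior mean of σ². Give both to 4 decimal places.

Mode = β/(α+1) = 20.9/10.8 = 1.9352.
Mean = β/(α−1) = 20.9/8.8 = 2.3750.
The posterior is right-skewed, so the mean exceeds the mode.

MAP = 1.9352, posterior mean = 2.3750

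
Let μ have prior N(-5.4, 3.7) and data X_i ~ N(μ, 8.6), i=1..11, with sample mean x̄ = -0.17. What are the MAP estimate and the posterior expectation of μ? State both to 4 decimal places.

Posterior for μ is Normal. Precision-weighted mean: (1/3.7·-5.4 + 11/8.6·-0.17) / (1/3.7 + 11/8.6) = -1.0823.
A Normal posterior is symmetric, so mode = mean.

μ_MAP = -1.0823, E[μ|data] = -1.0823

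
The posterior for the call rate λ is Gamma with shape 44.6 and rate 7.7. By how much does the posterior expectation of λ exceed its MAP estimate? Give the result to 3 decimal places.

Mode = (α−1)/β = 43.6/7.7 = 5.662.
Mean = α/β = 44.6/7.7 = 5.792.
Difference = 5.792 − 5.662 = 0.130.

0.130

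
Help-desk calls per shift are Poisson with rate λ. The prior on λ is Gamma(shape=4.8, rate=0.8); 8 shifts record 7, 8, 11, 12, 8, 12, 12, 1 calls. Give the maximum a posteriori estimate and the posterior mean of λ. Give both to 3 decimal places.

Σ counts = 71. Posterior: Gamma(shape = 4.8+71 = 75.8, rate = 0.8+8 = 8.8).
Mode = (α−1)/β = 74.8/8.8 = 8.500.
Mean = α/β = 75.8/8.8 = 8.614.
The mean is pulled above the mode by the posterior's right skew.

MAP: 8.500. Posterior mean: 8.614.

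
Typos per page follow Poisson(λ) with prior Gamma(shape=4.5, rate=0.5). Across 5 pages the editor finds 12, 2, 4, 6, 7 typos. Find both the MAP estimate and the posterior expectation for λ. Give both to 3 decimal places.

Σ counts = 31. Posterior: Gamma(shape = 4.5+31 = 35.5, rate = 0.5+5 = 5.5).
Mode = (α−1)/β = 34.5/5.5 = 6.273.
Mean = α/β = 35.5/5.5 = 6.455.
Right-skewed posterior ⇒ mode < mean.

MAP: 6.273. Posterior mean: 6.455.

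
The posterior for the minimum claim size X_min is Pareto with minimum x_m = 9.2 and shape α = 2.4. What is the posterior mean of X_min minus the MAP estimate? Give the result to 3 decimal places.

The Pareto density is strictly decreasing on [x_m, ∞), so the mode is x_m = 9.200.
Mean = α·x_m/(α−1) = 2.4·9.2/1.4 = 15.771.
Difference = 15.771 − 9.200 = 6.571.

6.571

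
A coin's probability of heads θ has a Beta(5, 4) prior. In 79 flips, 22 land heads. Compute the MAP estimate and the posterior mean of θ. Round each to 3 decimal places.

Posterior: Beta(5+22, 4+57) = Beta(27, 61).
Mode = (27−1)/(27+61−2) = 26/86 = 0.302.
Mean = 27/(27+61) = 27/88 = 0.307.

MAP = 0.302; posterior mean = 0.307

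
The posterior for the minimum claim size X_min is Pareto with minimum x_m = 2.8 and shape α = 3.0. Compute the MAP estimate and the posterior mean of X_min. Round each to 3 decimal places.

The Pareto density is strictly decreasing on [x_m, ∞), so the mode is x_m = 2.800.
Mean = α·x_m/(α−1) = 3.0·2.8/2.0 = 4.200.
Mean > mode: the posterior has a right tail.

MAP estimate = 2.800, posterior mean = 4.200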